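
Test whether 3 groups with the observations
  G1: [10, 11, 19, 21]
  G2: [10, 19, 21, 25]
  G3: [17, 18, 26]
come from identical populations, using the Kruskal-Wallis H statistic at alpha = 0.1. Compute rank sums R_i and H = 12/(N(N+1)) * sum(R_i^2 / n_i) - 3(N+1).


Step 1: Combine all N = 11 observations and assign midranks.
sorted (value, group, rank): (10,G1,1.5), (10,G2,1.5), (11,G1,3), (17,G3,4), (18,G3,5), (19,G1,6.5), (19,G2,6.5), (21,G1,8.5), (21,G2,8.5), (25,G2,10), (26,G3,11)
Step 2: Sum ranks within each group.
R_1 = 19.5 (n_1 = 4)
R_2 = 26.5 (n_2 = 4)
R_3 = 20 (n_3 = 3)
Step 3: H = 12/(N(N+1)) * sum(R_i^2/n_i) - 3(N+1)
     = 12/(11*12) * (19.5^2/4 + 26.5^2/4 + 20^2/3) - 3*12
     = 0.090909 * 403.958 - 36
     = 0.723485.
Step 4: Ties present; correction factor C = 1 - 18/(11^3 - 11) = 0.986364. Corrected H = 0.723485 / 0.986364 = 0.733487.
Step 5: Under H0, H ~ chi^2(2); p-value = 0.692987.
Step 6: alpha = 0.1. fail to reject H0.

H = 0.7335, df = 2, p = 0.692987, fail to reject H0.


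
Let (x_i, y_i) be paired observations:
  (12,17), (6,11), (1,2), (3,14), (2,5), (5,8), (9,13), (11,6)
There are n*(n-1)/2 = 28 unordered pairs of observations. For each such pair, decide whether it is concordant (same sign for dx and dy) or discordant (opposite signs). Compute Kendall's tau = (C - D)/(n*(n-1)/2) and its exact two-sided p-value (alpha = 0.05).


Step 1: Enumerate the 28 unordered pairs (i,j) with i<j and classify each by sign(x_j-x_i) * sign(y_j-y_i).
  (1,2):dx=-6,dy=-6->C; (1,3):dx=-11,dy=-15->C; (1,4):dx=-9,dy=-3->C; (1,5):dx=-10,dy=-12->C
  (1,6):dx=-7,dy=-9->C; (1,7):dx=-3,dy=-4->C; (1,8):dx=-1,dy=-11->C; (2,3):dx=-5,dy=-9->C
  (2,4):dx=-3,dy=+3->D; (2,5):dx=-4,dy=-6->C; (2,6):dx=-1,dy=-3->C; (2,7):dx=+3,dy=+2->C
  (2,8):dx=+5,dy=-5->D; (3,4):dx=+2,dy=+12->C; (3,5):dx=+1,dy=+3->C; (3,6):dx=+4,dy=+6->C
  (3,7):dx=+8,dy=+11->C; (3,8):dx=+10,dy=+4->C; (4,5):dx=-1,dy=-9->C; (4,6):dx=+2,dy=-6->D
  (4,7):dx=+6,dy=-1->D; (4,8):dx=+8,dy=-8->D; (5,6):dx=+3,dy=+3->C; (5,7):dx=+7,dy=+8->C
  (5,8):dx=+9,dy=+1->C; (6,7):dx=+4,dy=+5->C; (6,8):dx=+6,dy=-2->D; (7,8):dx=+2,dy=-7->D
Step 2: C = 21, D = 7, total pairs = 28.
Step 3: tau = (C - D)/(n(n-1)/2) = (21 - 7)/28 = 0.500000.
Step 4: Exact two-sided p-value (enumerate n! = 40320 permutations of y under H0): p = 0.108681.
Step 5: alpha = 0.05. fail to reject H0.

tau_b = 0.5000 (C=21, D=7), p = 0.108681, fail to reject H0.


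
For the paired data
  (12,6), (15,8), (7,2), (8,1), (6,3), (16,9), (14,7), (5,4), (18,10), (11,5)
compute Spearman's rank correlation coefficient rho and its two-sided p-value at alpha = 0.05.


Step 1: Rank x and y separately (midranks; no ties here).
rank(x): 12->6, 15->8, 7->3, 8->4, 6->2, 16->9, 14->7, 5->1, 18->10, 11->5
rank(y): 6->6, 8->8, 2->2, 1->1, 3->3, 9->9, 7->7, 4->4, 10->10, 5->5
Step 2: d_i = R_x(i) - R_y(i); compute d_i^2.
  (6-6)^2=0, (8-8)^2=0, (3-2)^2=1, (4-1)^2=9, (2-3)^2=1, (9-9)^2=0, (7-7)^2=0, (1-4)^2=9, (10-10)^2=0, (5-5)^2=0
sum(d^2) = 20.
Step 3: rho = 1 - 6*20 / (10*(10^2 - 1)) = 1 - 120/990 = 0.878788.
Step 4: Under H0, t = rho * sqrt((n-2)/(1-rho^2)) = 5.2086 ~ t(8).
Step 5: Two-sided p-value from the t-distribution with 8 df = 0.000814.
Step 6: alpha = 0.05. reject H0.

rho = 0.8788, p = 0.000814, reject H0 at alpha = 0.05.


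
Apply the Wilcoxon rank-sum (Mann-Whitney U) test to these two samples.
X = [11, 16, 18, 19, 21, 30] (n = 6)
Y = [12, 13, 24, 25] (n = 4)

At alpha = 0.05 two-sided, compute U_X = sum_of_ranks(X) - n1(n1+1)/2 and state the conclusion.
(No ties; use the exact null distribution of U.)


Step 1: Combine and sort all 10 observations; assign midranks.
sorted (value, group): (11,X), (12,Y), (13,Y), (16,X), (18,X), (19,X), (21,X), (24,Y), (25,Y), (30,X)
ranks: 11->1, 12->2, 13->3, 16->4, 18->5, 19->6, 21->7, 24->8, 25->9, 30->10
Step 2: Rank sum for X: R1 = 1 + 4 + 5 + 6 + 7 + 10 = 33.
Step 3: U_X = R1 - n1(n1+1)/2 = 33 - 6*7/2 = 33 - 21 = 12.
       U_Y = n1*n2 - U_X = 24 - 12 = 12.
Step 4: No ties, so the exact null distribution of U (based on enumerating the C(10,6) = 210 equally likely rank assignments) gives the two-sided p-value.
Step 5: p-value = 1.000000; compare to alpha = 0.05. fail to reject H0.

U_X = 12, p = 1.000000, fail to reject H0 at alpha = 0.05.


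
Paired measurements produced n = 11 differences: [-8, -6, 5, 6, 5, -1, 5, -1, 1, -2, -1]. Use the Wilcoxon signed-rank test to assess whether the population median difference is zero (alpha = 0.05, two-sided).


Step 1: Drop any zero differences (none here) and take |d_i|.
|d| = [8, 6, 5, 6, 5, 1, 5, 1, 1, 2, 1]
Step 2: Midrank |d_i| (ties get averaged ranks).
ranks: |8|->11, |6|->9.5, |5|->7, |6|->9.5, |5|->7, |1|->2.5, |5|->7, |1|->2.5, |1|->2.5, |2|->5, |1|->2.5
Step 3: Attach original signs; sum ranks with positive sign and with negative sign.
W+ = 7 + 9.5 + 7 + 7 + 2.5 = 33
W- = 11 + 9.5 + 2.5 + 2.5 + 5 + 2.5 = 33
(Check: W+ + W- = 66 should equal n(n+1)/2 = 66.)
Step 4: Test statistic W = min(W+, W-) = 33.
Step 5: Ties in |d|, so use the tie-corrected normal approximation.
        E[W] = n(n+1)/4 = 11*12/4 = 33.
        Tie groups: |d|=1 (t=4), |d|=5 (t=3), |d|=6 (t=2); sum(t^3 - t) = 90.
        Var[W] = n(n+1)(2n+1)/24 - sum(t^3-t)/48 = 3036/24 - 90/48 = 124.625.
        z = (W - E[W]) / sqrt(Var[W]) = (33 - 33) / 11.1636 = 0.0000.
        Two-sided p = 2*Phi(z) = 1.000000.
Step 6: alpha = 0.05. fail to reject H0.

W+ = 33, W- = 33, W = min = 33, p = 1.000000, fail to reject H0.


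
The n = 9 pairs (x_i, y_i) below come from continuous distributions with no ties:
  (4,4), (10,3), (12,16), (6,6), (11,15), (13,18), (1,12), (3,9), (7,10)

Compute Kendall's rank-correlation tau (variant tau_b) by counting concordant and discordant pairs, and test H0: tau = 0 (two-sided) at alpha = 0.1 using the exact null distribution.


Step 1: Enumerate the 36 unordered pairs (i,j) with i<j and classify each by sign(x_j-x_i) * sign(y_j-y_i).
  (1,2):dx=+6,dy=-1->D; (1,3):dx=+8,dy=+12->C; (1,4):dx=+2,dy=+2->C; (1,5):dx=+7,dy=+11->C
  (1,6):dx=+9,dy=+14->C; (1,7):dx=-3,dy=+8->D; (1,8):dx=-1,dy=+5->D; (1,9):dx=+3,dy=+6->C
  (2,3):dx=+2,dy=+13->C; (2,4):dx=-4,dy=+3->D; (2,5):dx=+1,dy=+12->C; (2,6):dx=+3,dy=+15->C
  (2,7):dx=-9,dy=+9->D; (2,8):dx=-7,dy=+6->D; (2,9):dx=-3,dy=+7->D; (3,4):dx=-6,dy=-10->C
  (3,5):dx=-1,dy=-1->C; (3,6):dx=+1,dy=+2->C; (3,7):dx=-11,dy=-4->C; (3,8):dx=-9,dy=-7->C
  (3,9):dx=-5,dy=-6->C; (4,5):dx=+5,dy=+9->C; (4,6):dx=+7,dy=+12->C; (4,7):dx=-5,dy=+6->D
  (4,8):dx=-3,dy=+3->D; (4,9):dx=+1,dy=+4->C; (5,6):dx=+2,dy=+3->C; (5,7):dx=-10,dy=-3->C
  (5,8):dx=-8,dy=-6->C; (5,9):dx=-4,dy=-5->C; (6,7):dx=-12,dy=-6->C; (6,8):dx=-10,dy=-9->C
  (6,9):dx=-6,dy=-8->C; (7,8):dx=+2,dy=-3->D; (7,9):dx=+6,dy=-2->D; (8,9):dx=+4,dy=+1->C
Step 2: C = 25, D = 11, total pairs = 36.
Step 3: tau = (C - D)/(n(n-1)/2) = (25 - 11)/36 = 0.388889.
Step 4: Exact two-sided p-value (enumerate n! = 362880 permutations of y under H0): p = 0.180181.
Step 5: alpha = 0.1. fail to reject H0.

tau_b = 0.3889 (C=25, D=11), p = 0.180181, fail to reject H0.


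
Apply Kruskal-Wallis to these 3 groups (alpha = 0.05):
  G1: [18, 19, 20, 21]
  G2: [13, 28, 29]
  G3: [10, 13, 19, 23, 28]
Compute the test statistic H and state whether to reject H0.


Step 1: Combine all N = 12 observations and assign midranks.
sorted (value, group, rank): (10,G3,1), (13,G2,2.5), (13,G3,2.5), (18,G1,4), (19,G1,5.5), (19,G3,5.5), (20,G1,7), (21,G1,8), (23,G3,9), (28,G2,10.5), (28,G3,10.5), (29,G2,12)
Step 2: Sum ranks within each group.
R_1 = 24.5 (n_1 = 4)
R_2 = 25 (n_2 = 3)
R_3 = 28.5 (n_3 = 5)
Step 3: H = 12/(N(N+1)) * sum(R_i^2/n_i) - 3(N+1)
     = 12/(12*13) * (24.5^2/4 + 25^2/3 + 28.5^2/5) - 3*13
     = 0.076923 * 520.846 - 39
     = 1.065064.
Step 4: Ties present; correction factor C = 1 - 18/(12^3 - 12) = 0.989510. Corrected H = 1.065064 / 0.989510 = 1.076355.
Step 5: Under H0, H ~ chi^2(2); p-value = 0.583811.
Step 6: alpha = 0.05. fail to reject H0.

H = 1.0764, df = 2, p = 0.583811, fail to reject H0.


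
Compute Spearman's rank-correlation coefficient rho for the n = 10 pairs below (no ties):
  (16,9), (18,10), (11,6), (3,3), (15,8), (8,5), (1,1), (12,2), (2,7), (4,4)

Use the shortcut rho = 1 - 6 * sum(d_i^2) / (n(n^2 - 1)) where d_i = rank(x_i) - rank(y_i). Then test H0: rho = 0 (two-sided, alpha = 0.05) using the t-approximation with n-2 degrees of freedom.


Step 1: Rank x and y separately (midranks; no ties here).
rank(x): 16->9, 18->10, 11->6, 3->3, 15->8, 8->5, 1->1, 12->7, 2->2, 4->4
rank(y): 9->9, 10->10, 6->6, 3->3, 8->8, 5->5, 1->1, 2->2, 7->7, 4->4
Step 2: d_i = R_x(i) - R_y(i); compute d_i^2.
  (9-9)^2=0, (10-10)^2=0, (6-6)^2=0, (3-3)^2=0, (8-8)^2=0, (5-5)^2=0, (1-1)^2=0, (7-2)^2=25, (2-7)^2=25, (4-4)^2=0
sum(d^2) = 50.
Step 3: rho = 1 - 6*50 / (10*(10^2 - 1)) = 1 - 300/990 = 0.696970.
Step 4: Under H0, t = rho * sqrt((n-2)/(1-rho^2)) = 2.7490 ~ t(8).
Step 5: Two-sided p-value from the t-distribution with 8 df = 0.025097.
Step 6: alpha = 0.05. reject H0.

rho = 0.6970, p = 0.025097, reject H0 at alpha = 0.05.


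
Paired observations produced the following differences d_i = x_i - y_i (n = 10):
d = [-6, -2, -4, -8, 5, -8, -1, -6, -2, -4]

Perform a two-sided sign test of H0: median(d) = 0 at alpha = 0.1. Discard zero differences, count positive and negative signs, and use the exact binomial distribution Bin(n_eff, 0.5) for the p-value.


Step 1: Discard zero differences. Original n = 10; n_eff = number of nonzero differences = 10.
Nonzero differences (with sign): -6, -2, -4, -8, +5, -8, -1, -6, -2, -4
Step 2: Count signs: positive = 1, negative = 9.
Step 3: Under H0: P(positive) = 0.5, so the number of positives S ~ Bin(10, 0.5).
Step 4: Two-sided exact p-value = sum of Bin(10,0.5) probabilities at or below the observed probability = 0.021484.
Step 5: alpha = 0.1. reject H0.

n_eff = 10, pos = 1, neg = 9, p = 0.021484, reject H0.


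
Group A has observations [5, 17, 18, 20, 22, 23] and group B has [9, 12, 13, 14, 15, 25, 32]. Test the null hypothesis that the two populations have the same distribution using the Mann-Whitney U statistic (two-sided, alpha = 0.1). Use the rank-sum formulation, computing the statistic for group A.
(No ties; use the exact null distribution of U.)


Step 1: Combine and sort all 13 observations; assign midranks.
sorted (value, group): (5,X), (9,Y), (12,Y), (13,Y), (14,Y), (15,Y), (17,X), (18,X), (20,X), (22,X), (23,X), (25,Y), (32,Y)
ranks: 5->1, 9->2, 12->3, 13->4, 14->5, 15->6, 17->7, 18->8, 20->9, 22->10, 23->11, 25->12, 32->13
Step 2: Rank sum for X: R1 = 1 + 7 + 8 + 9 + 10 + 11 = 46.
Step 3: U_X = R1 - n1(n1+1)/2 = 46 - 6*7/2 = 46 - 21 = 25.
       U_Y = n1*n2 - U_X = 42 - 25 = 17.
Step 4: No ties, so the exact null distribution of U (based on enumerating the C(13,6) = 1716 equally likely rank assignments) gives the two-sided p-value.
Step 5: p-value = 0.628205; compare to alpha = 0.1. fail to reject H0.

U_X = 25, p = 0.628205, fail to reject H0 at alpha = 0.1.


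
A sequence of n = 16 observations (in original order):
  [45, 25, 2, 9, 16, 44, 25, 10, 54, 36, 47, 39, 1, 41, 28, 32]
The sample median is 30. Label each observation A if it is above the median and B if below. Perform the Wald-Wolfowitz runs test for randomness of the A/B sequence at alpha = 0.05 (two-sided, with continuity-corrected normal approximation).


Step 1: Compute median = 30; label A = above, B = below.
Labels in order: ABBBBABBAAAABABA  (n_A = 8, n_B = 8)
Step 2: Count runs R = 9.
Step 3: Under H0 (random ordering), E[R] = 2*n_A*n_B/(n_A+n_B) + 1 = 2*8*8/16 + 1 = 9.0000.
        Var[R] = 2*n_A*n_B*(2*n_A*n_B - n_A - n_B) / ((n_A+n_B)^2 * (n_A+n_B-1)) = 14336/3840 = 3.7333.
        SD[R] = 1.9322.
Step 4: R = E[R], so z = 0 with no continuity correction.
Step 5: Two-sided p-value via normal approximation = 2*(1 - Phi(|z|)) = 1.000000.
Step 6: alpha = 0.05. fail to reject H0.

R = 9, z = 0.0000, p = 1.000000, fail to reject H0.


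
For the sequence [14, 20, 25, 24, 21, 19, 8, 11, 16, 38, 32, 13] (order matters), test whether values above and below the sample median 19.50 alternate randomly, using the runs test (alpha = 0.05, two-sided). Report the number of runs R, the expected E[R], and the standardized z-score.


Step 1: Compute median = 19.50; label A = above, B = below.
Labels in order: BAAAABBBBAAB  (n_A = 6, n_B = 6)
Step 2: Count runs R = 5.
Step 3: Under H0 (random ordering), E[R] = 2*n_A*n_B/(n_A+n_B) + 1 = 2*6*6/12 + 1 = 7.0000.
        Var[R] = 2*n_A*n_B*(2*n_A*n_B - n_A - n_B) / ((n_A+n_B)^2 * (n_A+n_B-1)) = 4320/1584 = 2.7273.
        SD[R] = 1.6514.
Step 4: Continuity-corrected z = (R + 0.5 - E[R]) / SD[R] = (5 + 0.5 - 7.0000) / 1.6514 = -0.9083.
Step 5: Two-sided p-value via normal approximation = 2*(1 - Phi(|z|)) = 0.363722.
Step 6: alpha = 0.05. fail to reject H0.

R = 5, z = -0.9083, p = 0.363722, fail to reject H0.


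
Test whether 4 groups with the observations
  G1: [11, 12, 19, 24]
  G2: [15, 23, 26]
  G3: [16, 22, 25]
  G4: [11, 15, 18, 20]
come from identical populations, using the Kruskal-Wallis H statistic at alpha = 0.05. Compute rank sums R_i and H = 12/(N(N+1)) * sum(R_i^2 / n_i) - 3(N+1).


Step 1: Combine all N = 14 observations and assign midranks.
sorted (value, group, rank): (11,G1,1.5), (11,G4,1.5), (12,G1,3), (15,G2,4.5), (15,G4,4.5), (16,G3,6), (18,G4,7), (19,G1,8), (20,G4,9), (22,G3,10), (23,G2,11), (24,G1,12), (25,G3,13), (26,G2,14)
Step 2: Sum ranks within each group.
R_1 = 24.5 (n_1 = 4)
R_2 = 29.5 (n_2 = 3)
R_3 = 29 (n_3 = 3)
R_4 = 22 (n_4 = 4)
Step 3: H = 12/(N(N+1)) * sum(R_i^2/n_i) - 3(N+1)
     = 12/(14*15) * (24.5^2/4 + 29.5^2/3 + 29^2/3 + 22^2/4) - 3*15
     = 0.057143 * 841.479 - 45
     = 3.084524.
Step 4: Ties present; correction factor C = 1 - 12/(14^3 - 14) = 0.995604. Corrected H = 3.084524 / 0.995604 = 3.098142.
Step 5: Under H0, H ~ chi^2(3); p-value = 0.376740.
Step 6: alpha = 0.05. fail to reject H0.

H = 3.0981, df = 3, p = 0.376740, fail to reject H0.


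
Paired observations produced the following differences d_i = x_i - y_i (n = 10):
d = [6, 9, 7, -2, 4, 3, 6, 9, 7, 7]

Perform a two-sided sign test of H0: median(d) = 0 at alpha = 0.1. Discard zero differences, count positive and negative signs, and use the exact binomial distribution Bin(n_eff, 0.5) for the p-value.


Step 1: Discard zero differences. Original n = 10; n_eff = number of nonzero differences = 10.
Nonzero differences (with sign): +6, +9, +7, -2, +4, +3, +6, +9, +7, +7
Step 2: Count signs: positive = 9, negative = 1.
Step 3: Under H0: P(positive) = 0.5, so the number of positives S ~ Bin(10, 0.5).
Step 4: Two-sided exact p-value = sum of Bin(10,0.5) probabilities at or below the observed probability = 0.021484.
Step 5: alpha = 0.1. reject H0.

n_eff = 10, pos = 9, neg = 1, p = 0.021484, reject H0.


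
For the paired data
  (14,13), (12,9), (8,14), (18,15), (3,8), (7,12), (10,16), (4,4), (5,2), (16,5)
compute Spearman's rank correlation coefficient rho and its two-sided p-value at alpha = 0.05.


Step 1: Rank x and y separately (midranks; no ties here).
rank(x): 14->8, 12->7, 8->5, 18->10, 3->1, 7->4, 10->6, 4->2, 5->3, 16->9
rank(y): 13->7, 9->5, 14->8, 15->9, 8->4, 12->6, 16->10, 4->2, 2->1, 5->3
Step 2: d_i = R_x(i) - R_y(i); compute d_i^2.
  (8-7)^2=1, (7-5)^2=4, (5-8)^2=9, (10-9)^2=1, (1-4)^2=9, (4-6)^2=4, (6-10)^2=16, (2-2)^2=0, (3-1)^2=4, (9-3)^2=36
sum(d^2) = 84.
Step 3: rho = 1 - 6*84 / (10*(10^2 - 1)) = 1 - 504/990 = 0.490909.
Step 4: Under H0, t = rho * sqrt((n-2)/(1-rho^2)) = 1.5938 ~ t(8).
Step 5: Two-sided p-value from the t-distribution with 8 df = 0.149656.
Step 6: alpha = 0.05. fail to reject H0.

rho = 0.4909, p = 0.149656, fail to reject H0 at alpha = 0.05.


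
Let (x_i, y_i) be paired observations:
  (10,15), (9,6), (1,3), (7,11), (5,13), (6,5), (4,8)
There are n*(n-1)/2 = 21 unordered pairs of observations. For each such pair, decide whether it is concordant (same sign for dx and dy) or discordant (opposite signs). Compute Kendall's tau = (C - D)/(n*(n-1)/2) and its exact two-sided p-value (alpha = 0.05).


Step 1: Enumerate the 21 unordered pairs (i,j) with i<j and classify each by sign(x_j-x_i) * sign(y_j-y_i).
  (1,2):dx=-1,dy=-9->C; (1,3):dx=-9,dy=-12->C; (1,4):dx=-3,dy=-4->C; (1,5):dx=-5,dy=-2->C
  (1,6):dx=-4,dy=-10->C; (1,7):dx=-6,dy=-7->C; (2,3):dx=-8,dy=-3->C; (2,4):dx=-2,dy=+5->D
  (2,5):dx=-4,dy=+7->D; (2,6):dx=-3,dy=-1->C; (2,7):dx=-5,dy=+2->D; (3,4):dx=+6,dy=+8->C
  (3,5):dx=+4,dy=+10->C; (3,6):dx=+5,dy=+2->C; (3,7):dx=+3,dy=+5->C; (4,5):dx=-2,dy=+2->D
  (4,6):dx=-1,dy=-6->C; (4,7):dx=-3,dy=-3->C; (5,6):dx=+1,dy=-8->D; (5,7):dx=-1,dy=-5->C
  (6,7):dx=-2,dy=+3->D
Step 2: C = 15, D = 6, total pairs = 21.
Step 3: tau = (C - D)/(n(n-1)/2) = (15 - 6)/21 = 0.428571.
Step 4: Exact two-sided p-value (enumerate n! = 5040 permutations of y under H0): p = 0.238889.
Step 5: alpha = 0.05. fail to reject H0.

tau_b = 0.4286 (C=15, D=6), p = 0.238889, fail to reject H0.


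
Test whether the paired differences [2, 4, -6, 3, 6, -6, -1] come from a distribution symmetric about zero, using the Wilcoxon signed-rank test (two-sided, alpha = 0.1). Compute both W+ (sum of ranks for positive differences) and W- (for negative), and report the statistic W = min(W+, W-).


Step 1: Drop any zero differences (none here) and take |d_i|.
|d| = [2, 4, 6, 3, 6, 6, 1]
Step 2: Midrank |d_i| (ties get averaged ranks).
ranks: |2|->2, |4|->4, |6|->6, |3|->3, |6|->6, |6|->6, |1|->1
Step 3: Attach original signs; sum ranks with positive sign and with negative sign.
W+ = 2 + 4 + 3 + 6 = 15
W- = 6 + 6 + 1 = 13
(Check: W+ + W- = 28 should equal n(n+1)/2 = 28.)
Step 4: Test statistic W = min(W+, W-) = 13.
Step 5: Ties in |d|, so use the tie-corrected normal approximation.
        E[W] = n(n+1)/4 = 7*8/4 = 14.
        Tie groups: |d|=6 (t=3); sum(t^3 - t) = 24.
        Var[W] = n(n+1)(2n+1)/24 - sum(t^3-t)/48 = 840/24 - 24/48 = 34.5.
        z = (W - E[W]) / sqrt(Var[W]) = (13 - 14) / 5.8737 = -0.1703.
        Two-sided p = 2*Phi(z) = 0.864813.
Step 6: alpha = 0.1. fail to reject H0.

W+ = 15, W- = 13, W = min = 13, p = 0.864813, fail to reject H0.


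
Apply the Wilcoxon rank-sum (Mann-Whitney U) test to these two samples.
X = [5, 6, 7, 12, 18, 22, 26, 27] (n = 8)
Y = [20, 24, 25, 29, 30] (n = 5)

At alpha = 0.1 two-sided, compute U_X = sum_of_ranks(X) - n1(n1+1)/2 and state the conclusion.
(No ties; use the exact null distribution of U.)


Step 1: Combine and sort all 13 observations; assign midranks.
sorted (value, group): (5,X), (6,X), (7,X), (12,X), (18,X), (20,Y), (22,X), (24,Y), (25,Y), (26,X), (27,X), (29,Y), (30,Y)
ranks: 5->1, 6->2, 7->3, 12->4, 18->5, 20->6, 22->7, 24->8, 25->9, 26->10, 27->11, 29->12, 30->13
Step 2: Rank sum for X: R1 = 1 + 2 + 3 + 4 + 5 + 7 + 10 + 11 = 43.
Step 3: U_X = R1 - n1(n1+1)/2 = 43 - 8*9/2 = 43 - 36 = 7.
       U_Y = n1*n2 - U_X = 40 - 7 = 33.
Step 4: No ties, so the exact null distribution of U (based on enumerating the C(13,8) = 1287 equally likely rank assignments) gives the two-sided p-value.
Step 5: p-value = 0.065268; compare to alpha = 0.1. reject H0.

U_X = 7, p = 0.065268, reject H0 at alpha = 0.1.


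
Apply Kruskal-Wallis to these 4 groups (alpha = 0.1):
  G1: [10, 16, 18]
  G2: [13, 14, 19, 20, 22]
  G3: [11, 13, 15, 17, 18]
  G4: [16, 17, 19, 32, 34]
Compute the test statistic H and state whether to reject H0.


Step 1: Combine all N = 18 observations and assign midranks.
sorted (value, group, rank): (10,G1,1), (11,G3,2), (13,G2,3.5), (13,G3,3.5), (14,G2,5), (15,G3,6), (16,G1,7.5), (16,G4,7.5), (17,G3,9.5), (17,G4,9.5), (18,G1,11.5), (18,G3,11.5), (19,G2,13.5), (19,G4,13.5), (20,G2,15), (22,G2,16), (32,G4,17), (34,G4,18)
Step 2: Sum ranks within each group.
R_1 = 20 (n_1 = 3)
R_2 = 53 (n_2 = 5)
R_3 = 32.5 (n_3 = 5)
R_4 = 65.5 (n_4 = 5)
Step 3: H = 12/(N(N+1)) * sum(R_i^2/n_i) - 3(N+1)
     = 12/(18*19) * (20^2/3 + 53^2/5 + 32.5^2/5 + 65.5^2/5) - 3*19
     = 0.035088 * 1764.43 - 57
     = 4.909942.
Step 4: Ties present; correction factor C = 1 - 30/(18^3 - 18) = 0.994840. Corrected H = 4.909942 / 0.994840 = 4.935408.
Step 5: Under H0, H ~ chi^2(3); p-value = 0.176588.
Step 6: alpha = 0.1. fail to reject H0.

H = 4.9354, df = 3, p = 0.176588, fail to reject H0.


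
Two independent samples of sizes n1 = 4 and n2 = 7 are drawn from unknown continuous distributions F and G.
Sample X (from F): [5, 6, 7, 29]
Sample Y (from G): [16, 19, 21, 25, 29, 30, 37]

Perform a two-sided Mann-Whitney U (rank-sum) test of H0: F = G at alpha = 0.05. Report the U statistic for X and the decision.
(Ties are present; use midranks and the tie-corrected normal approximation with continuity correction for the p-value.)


Step 1: Combine and sort all 11 observations; assign midranks.
sorted (value, group): (5,X), (6,X), (7,X), (16,Y), (19,Y), (21,Y), (25,Y), (29,X), (29,Y), (30,Y), (37,Y)
ranks: 5->1, 6->2, 7->3, 16->4, 19->5, 21->6, 25->7, 29->8.5, 29->8.5, 30->10, 37->11
Step 2: Rank sum for X: R1 = 1 + 2 + 3 + 8.5 = 14.5.
Step 3: U_X = R1 - n1(n1+1)/2 = 14.5 - 4*5/2 = 14.5 - 10 = 4.5.
       U_Y = n1*n2 - U_X = 28 - 4.5 = 23.5.
Step 4: Ties are present, so use the tie-corrected normal approximation (with continuity correction) for the p-value.
Step 5: p-value = 0.088247; compare to alpha = 0.05. fail to reject H0.

U_X = 4.5, p = 0.088247, fail to reject H0 at alpha = 0.05.


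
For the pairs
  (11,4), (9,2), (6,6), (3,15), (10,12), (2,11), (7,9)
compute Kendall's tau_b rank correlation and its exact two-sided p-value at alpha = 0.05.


Step 1: Enumerate the 21 unordered pairs (i,j) with i<j and classify each by sign(x_j-x_i) * sign(y_j-y_i).
  (1,2):dx=-2,dy=-2->C; (1,3):dx=-5,dy=+2->D; (1,4):dx=-8,dy=+11->D; (1,5):dx=-1,dy=+8->D
  (1,6):dx=-9,dy=+7->D; (1,7):dx=-4,dy=+5->D; (2,3):dx=-3,dy=+4->D; (2,4):dx=-6,dy=+13->D
  (2,5):dx=+1,dy=+10->C; (2,6):dx=-7,dy=+9->D; (2,7):dx=-2,dy=+7->D; (3,4):dx=-3,dy=+9->D
  (3,5):dx=+4,dy=+6->C; (3,6):dx=-4,dy=+5->D; (3,7):dx=+1,dy=+3->C; (4,5):dx=+7,dy=-3->D
  (4,6):dx=-1,dy=-4->C; (4,7):dx=+4,dy=-6->D; (5,6):dx=-8,dy=-1->C; (5,7):dx=-3,dy=-3->C
  (6,7):dx=+5,dy=-2->D
Step 2: C = 7, D = 14, total pairs = 21.
Step 3: tau = (C - D)/(n(n-1)/2) = (7 - 14)/21 = -0.333333.
Step 4: Exact two-sided p-value (enumerate n! = 5040 permutations of y under H0): p = 0.381349.
Step 5: alpha = 0.05. fail to reject H0.

tau_b = -0.3333 (C=7, D=14), p = 0.381349, fail to reject H0.


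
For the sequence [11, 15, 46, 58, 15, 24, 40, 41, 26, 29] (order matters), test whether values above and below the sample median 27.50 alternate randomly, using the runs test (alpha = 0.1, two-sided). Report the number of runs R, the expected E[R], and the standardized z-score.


Step 1: Compute median = 27.50; label A = above, B = below.
Labels in order: BBAABBAABA  (n_A = 5, n_B = 5)
Step 2: Count runs R = 6.
Step 3: Under H0 (random ordering), E[R] = 2*n_A*n_B/(n_A+n_B) + 1 = 2*5*5/10 + 1 = 6.0000.
        Var[R] = 2*n_A*n_B*(2*n_A*n_B - n_A - n_B) / ((n_A+n_B)^2 * (n_A+n_B-1)) = 2000/900 = 2.2222.
        SD[R] = 1.4907.
Step 4: R = E[R], so z = 0 with no continuity correction.
Step 5: Two-sided p-value via normal approximation = 2*(1 - Phi(|z|)) = 1.000000.
Step 6: alpha = 0.1. fail to reject H0.

R = 6, z = 0.0000, p = 1.000000, fail to reject H0.


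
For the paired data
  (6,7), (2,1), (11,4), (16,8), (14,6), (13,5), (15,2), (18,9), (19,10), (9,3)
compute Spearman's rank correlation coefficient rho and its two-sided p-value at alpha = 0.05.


Step 1: Rank x and y separately (midranks; no ties here).
rank(x): 6->2, 2->1, 11->4, 16->8, 14->6, 13->5, 15->7, 18->9, 19->10, 9->3
rank(y): 7->7, 1->1, 4->4, 8->8, 6->6, 5->5, 2->2, 9->9, 10->10, 3->3
Step 2: d_i = R_x(i) - R_y(i); compute d_i^2.
  (2-7)^2=25, (1-1)^2=0, (4-4)^2=0, (8-8)^2=0, (6-6)^2=0, (5-5)^2=0, (7-2)^2=25, (9-9)^2=0, (10-10)^2=0, (3-3)^2=0
sum(d^2) = 50.
Step 3: rho = 1 - 6*50 / (10*(10^2 - 1)) = 1 - 300/990 = 0.696970.
Step 4: Under H0, t = rho * sqrt((n-2)/(1-rho^2)) = 2.7490 ~ t(8).
Step 5: Two-sided p-value from the t-distribution with 8 df = 0.025097.
Step 6: alpha = 0.05. reject H0.

rho = 0.6970, p = 0.025097, reject H0 at alpha = 0.05.


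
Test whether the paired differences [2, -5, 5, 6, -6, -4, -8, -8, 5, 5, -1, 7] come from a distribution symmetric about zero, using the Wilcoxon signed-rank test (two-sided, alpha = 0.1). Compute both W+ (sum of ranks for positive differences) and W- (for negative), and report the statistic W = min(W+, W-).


Step 1: Drop any zero differences (none here) and take |d_i|.
|d| = [2, 5, 5, 6, 6, 4, 8, 8, 5, 5, 1, 7]
Step 2: Midrank |d_i| (ties get averaged ranks).
ranks: |2|->2, |5|->5.5, |5|->5.5, |6|->8.5, |6|->8.5, |4|->3, |8|->11.5, |8|->11.5, |5|->5.5, |5|->5.5, |1|->1, |7|->10
Step 3: Attach original signs; sum ranks with positive sign and with negative sign.
W+ = 2 + 5.5 + 8.5 + 5.5 + 5.5 + 10 = 37
W- = 5.5 + 8.5 + 3 + 11.5 + 11.5 + 1 = 41
(Check: W+ + W- = 78 should equal n(n+1)/2 = 78.)
Step 4: Test statistic W = min(W+, W-) = 37.
Step 5: Ties in |d|, so use the tie-corrected normal approximation.
        E[W] = n(n+1)/4 = 12*13/4 = 39.
        Tie groups: |d|=5 (t=4), |d|=6 (t=2), |d|=8 (t=2); sum(t^3 - t) = 72.
        Var[W] = n(n+1)(2n+1)/24 - sum(t^3-t)/48 = 3900/24 - 72/48 = 161.
        z = (W - E[W]) / sqrt(Var[W]) = (37 - 39) / 12.6886 = -0.1576.
        Two-sided p = 2*Phi(z) = 0.874755.
Step 6: alpha = 0.1. fail to reject H0.

W+ = 37, W- = 41, W = min = 37, p = 0.874755, fail to reject H0.


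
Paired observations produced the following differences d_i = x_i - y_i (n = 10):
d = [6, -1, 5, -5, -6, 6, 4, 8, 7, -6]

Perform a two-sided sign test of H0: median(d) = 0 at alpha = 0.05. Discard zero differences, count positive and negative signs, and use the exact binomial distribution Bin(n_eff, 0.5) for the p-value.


Step 1: Discard zero differences. Original n = 10; n_eff = number of nonzero differences = 10.
Nonzero differences (with sign): +6, -1, +5, -5, -6, +6, +4, +8, +7, -6
Step 2: Count signs: positive = 6, negative = 4.
Step 3: Under H0: P(positive) = 0.5, so the number of positives S ~ Bin(10, 0.5).
Step 4: Two-sided exact p-value = sum of Bin(10,0.5) probabilities at or below the observed probability = 0.753906.
Step 5: alpha = 0.05. fail to reject H0.

n_eff = 10, pos = 6, neg = 4, p = 0.753906, fail to reject H0.


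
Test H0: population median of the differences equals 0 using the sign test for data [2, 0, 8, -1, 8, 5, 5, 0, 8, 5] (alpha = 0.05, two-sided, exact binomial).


Step 1: Discard zero differences. Original n = 10; n_eff = number of nonzero differences = 8.
Nonzero differences (with sign): +2, +8, -1, +8, +5, +5, +8, +5
Step 2: Count signs: positive = 7, negative = 1.
Step 3: Under H0: P(positive) = 0.5, so the number of positives S ~ Bin(8, 0.5).
Step 4: Two-sided exact p-value = sum of Bin(8,0.5) probabilities at or below the observed probability = 0.070312.
Step 5: alpha = 0.05. fail to reject H0.

n_eff = 8, pos = 7, neg = 1, p = 0.070312, fail to reject H0.


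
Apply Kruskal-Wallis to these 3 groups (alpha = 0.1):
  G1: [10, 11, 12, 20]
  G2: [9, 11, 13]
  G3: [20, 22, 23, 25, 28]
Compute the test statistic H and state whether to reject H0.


Step 1: Combine all N = 12 observations and assign midranks.
sorted (value, group, rank): (9,G2,1), (10,G1,2), (11,G1,3.5), (11,G2,3.5), (12,G1,5), (13,G2,6), (20,G1,7.5), (20,G3,7.5), (22,G3,9), (23,G3,10), (25,G3,11), (28,G3,12)
Step 2: Sum ranks within each group.
R_1 = 18 (n_1 = 4)
R_2 = 10.5 (n_2 = 3)
R_3 = 49.5 (n_3 = 5)
Step 3: H = 12/(N(N+1)) * sum(R_i^2/n_i) - 3(N+1)
     = 12/(12*13) * (18^2/4 + 10.5^2/3 + 49.5^2/5) - 3*13
     = 0.076923 * 607.8 - 39
     = 7.753846.
Step 4: Ties present; correction factor C = 1 - 12/(12^3 - 12) = 0.993007. Corrected H = 7.753846 / 0.993007 = 7.808451.
Step 5: Under H0, H ~ chi^2(2); p-value = 0.020157.
Step 6: alpha = 0.1. reject H0.

H = 7.8085, df = 2, p = 0.020157, reject H0.


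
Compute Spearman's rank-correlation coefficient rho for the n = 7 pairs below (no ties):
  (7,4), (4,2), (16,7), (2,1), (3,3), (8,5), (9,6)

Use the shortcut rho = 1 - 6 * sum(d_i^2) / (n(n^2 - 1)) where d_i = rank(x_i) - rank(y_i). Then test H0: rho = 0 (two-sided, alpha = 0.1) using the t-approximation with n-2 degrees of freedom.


Step 1: Rank x and y separately (midranks; no ties here).
rank(x): 7->4, 4->3, 16->7, 2->1, 3->2, 8->5, 9->6
rank(y): 4->4, 2->2, 7->7, 1->1, 3->3, 5->5, 6->6
Step 2: d_i = R_x(i) - R_y(i); compute d_i^2.
  (4-4)^2=0, (3-2)^2=1, (7-7)^2=0, (1-1)^2=0, (2-3)^2=1, (5-5)^2=0, (6-6)^2=0
sum(d^2) = 2.
Step 3: rho = 1 - 6*2 / (7*(7^2 - 1)) = 1 - 12/336 = 0.964286.
Step 4: Under H0, t = rho * sqrt((n-2)/(1-rho^2)) = 8.1408 ~ t(5).
Step 5: Two-sided p-value from the t-distribution with 5 df = 0.000454.
Step 6: alpha = 0.1. reject H0.

rho = 0.9643, p = 0.000454, reject H0 at alpha = 0.1.


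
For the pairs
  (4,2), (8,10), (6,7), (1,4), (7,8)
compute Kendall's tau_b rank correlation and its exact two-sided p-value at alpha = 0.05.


Step 1: Enumerate the 10 unordered pairs (i,j) with i<j and classify each by sign(x_j-x_i) * sign(y_j-y_i).
  (1,2):dx=+4,dy=+8->C; (1,3):dx=+2,dy=+5->C; (1,4):dx=-3,dy=+2->D; (1,5):dx=+3,dy=+6->C
  (2,3):dx=-2,dy=-3->C; (2,4):dx=-7,dy=-6->C; (2,5):dx=-1,dy=-2->C; (3,4):dx=-5,dy=-3->C
  (3,5):dx=+1,dy=+1->C; (4,5):dx=+6,dy=+4->C
Step 2: C = 9, D = 1, total pairs = 10.
Step 3: tau = (C - D)/(n(n-1)/2) = (9 - 1)/10 = 0.800000.
Step 4: Exact two-sided p-value (enumerate n! = 120 permutations of y under H0): p = 0.083333.
Step 5: alpha = 0.05. fail to reject H0.

tau_b = 0.8000 (C=9, D=1), p = 0.083333, fail to reject H0.


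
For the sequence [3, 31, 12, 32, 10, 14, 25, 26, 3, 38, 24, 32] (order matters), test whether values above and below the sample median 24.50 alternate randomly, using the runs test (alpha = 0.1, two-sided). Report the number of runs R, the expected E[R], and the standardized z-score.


Step 1: Compute median = 24.50; label A = above, B = below.
Labels in order: BABABBAABABA  (n_A = 6, n_B = 6)
Step 2: Count runs R = 10.
Step 3: Under H0 (random ordering), E[R] = 2*n_A*n_B/(n_A+n_B) + 1 = 2*6*6/12 + 1 = 7.0000.
        Var[R] = 2*n_A*n_B*(2*n_A*n_B - n_A - n_B) / ((n_A+n_B)^2 * (n_A+n_B-1)) = 4320/1584 = 2.7273.
        SD[R] = 1.6514.
Step 4: Continuity-corrected z = (R - 0.5 - E[R]) / SD[R] = (10 - 0.5 - 7.0000) / 1.6514 = 1.5138.
Step 5: Two-sided p-value via normal approximation = 2*(1 - Phi(|z|)) = 0.130070.
Step 6: alpha = 0.1. fail to reject H0.

R = 10, z = 1.5138, p = 0.130070, fail to reject H0.


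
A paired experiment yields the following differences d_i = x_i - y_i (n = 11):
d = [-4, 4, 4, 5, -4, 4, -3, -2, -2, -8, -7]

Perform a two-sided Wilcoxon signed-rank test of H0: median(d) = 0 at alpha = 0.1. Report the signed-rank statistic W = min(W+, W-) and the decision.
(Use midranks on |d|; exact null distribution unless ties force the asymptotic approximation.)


Step 1: Drop any zero differences (none here) and take |d_i|.
|d| = [4, 4, 4, 5, 4, 4, 3, 2, 2, 8, 7]
Step 2: Midrank |d_i| (ties get averaged ranks).
ranks: |4|->6, |4|->6, |4|->6, |5|->9, |4|->6, |4|->6, |3|->3, |2|->1.5, |2|->1.5, |8|->11, |7|->10
Step 3: Attach original signs; sum ranks with positive sign and with negative sign.
W+ = 6 + 6 + 9 + 6 = 27
W- = 6 + 6 + 3 + 1.5 + 1.5 + 11 + 10 = 39
(Check: W+ + W- = 66 should equal n(n+1)/2 = 66.)
Step 4: Test statistic W = min(W+, W-) = 27.
Step 5: Ties in |d|, so use the tie-corrected normal approximation.
        E[W] = n(n+1)/4 = 11*12/4 = 33.
        Tie groups: |d|=2 (t=2), |d|=4 (t=5); sum(t^3 - t) = 126.
        Var[W] = n(n+1)(2n+1)/24 - sum(t^3-t)/48 = 3036/24 - 126/48 = 123.875.
        z = (W - E[W]) / sqrt(Var[W]) = (27 - 33) / 11.1299 = -0.5391.
        Two-sided p = 2*Phi(z) = 0.589826.
Step 6: alpha = 0.1. fail to reject H0.

W+ = 27, W- = 39, W = min = 27, p = 0.589826, fail to reject H0.


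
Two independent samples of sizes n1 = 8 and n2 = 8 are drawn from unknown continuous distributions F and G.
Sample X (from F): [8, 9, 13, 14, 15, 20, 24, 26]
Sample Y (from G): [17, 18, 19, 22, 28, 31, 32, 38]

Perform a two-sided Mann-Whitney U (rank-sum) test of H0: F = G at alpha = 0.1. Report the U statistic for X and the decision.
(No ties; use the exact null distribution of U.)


Step 1: Combine and sort all 16 observations; assign midranks.
sorted (value, group): (8,X), (9,X), (13,X), (14,X), (15,X), (17,Y), (18,Y), (19,Y), (20,X), (22,Y), (24,X), (26,X), (28,Y), (31,Y), (32,Y), (38,Y)
ranks: 8->1, 9->2, 13->3, 14->4, 15->5, 17->6, 18->7, 19->8, 20->9, 22->10, 24->11, 26->12, 28->13, 31->14, 32->15, 38->16
Step 2: Rank sum for X: R1 = 1 + 2 + 3 + 4 + 5 + 9 + 11 + 12 = 47.
Step 3: U_X = R1 - n1(n1+1)/2 = 47 - 8*9/2 = 47 - 36 = 11.
       U_Y = n1*n2 - U_X = 64 - 11 = 53.
Step 4: No ties, so the exact null distribution of U (based on enumerating the C(16,8) = 12870 equally likely rank assignments) gives the two-sided p-value.
Step 5: p-value = 0.028127; compare to alpha = 0.1. reject H0.

U_X = 11, p = 0.028127, reject H0 at alpha = 0.1.


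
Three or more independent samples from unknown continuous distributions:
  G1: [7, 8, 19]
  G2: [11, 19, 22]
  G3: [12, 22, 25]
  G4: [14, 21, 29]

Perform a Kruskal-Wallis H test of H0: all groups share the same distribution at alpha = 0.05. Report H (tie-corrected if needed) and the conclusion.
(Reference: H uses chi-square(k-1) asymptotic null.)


Step 1: Combine all N = 12 observations and assign midranks.
sorted (value, group, rank): (7,G1,1), (8,G1,2), (11,G2,3), (12,G3,4), (14,G4,5), (19,G1,6.5), (19,G2,6.5), (21,G4,8), (22,G2,9.5), (22,G3,9.5), (25,G3,11), (29,G4,12)
Step 2: Sum ranks within each group.
R_1 = 9.5 (n_1 = 3)
R_2 = 19 (n_2 = 3)
R_3 = 24.5 (n_3 = 3)
R_4 = 25 (n_4 = 3)
Step 3: H = 12/(N(N+1)) * sum(R_i^2/n_i) - 3(N+1)
     = 12/(12*13) * (9.5^2/3 + 19^2/3 + 24.5^2/3 + 25^2/3) - 3*13
     = 0.076923 * 558.833 - 39
     = 3.987179.
Step 4: Ties present; correction factor C = 1 - 12/(12^3 - 12) = 0.993007. Corrected H = 3.987179 / 0.993007 = 4.015258.
Step 5: Under H0, H ~ chi^2(3); p-value = 0.259821.
Step 6: alpha = 0.05. fail to reject H0.

H = 4.0153, df = 3, p = 0.259821, fail to reject H0.


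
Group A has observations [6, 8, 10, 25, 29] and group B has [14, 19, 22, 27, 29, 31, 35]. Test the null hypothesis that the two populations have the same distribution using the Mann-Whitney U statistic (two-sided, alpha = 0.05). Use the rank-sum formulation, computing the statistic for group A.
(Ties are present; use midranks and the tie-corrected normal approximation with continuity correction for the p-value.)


Step 1: Combine and sort all 12 observations; assign midranks.
sorted (value, group): (6,X), (8,X), (10,X), (14,Y), (19,Y), (22,Y), (25,X), (27,Y), (29,X), (29,Y), (31,Y), (35,Y)
ranks: 6->1, 8->2, 10->3, 14->4, 19->5, 22->6, 25->7, 27->8, 29->9.5, 29->9.5, 31->11, 35->12
Step 2: Rank sum for X: R1 = 1 + 2 + 3 + 7 + 9.5 = 22.5.
Step 3: U_X = R1 - n1(n1+1)/2 = 22.5 - 5*6/2 = 22.5 - 15 = 7.5.
       U_Y = n1*n2 - U_X = 35 - 7.5 = 27.5.
Step 4: Ties are present, so use the tie-corrected normal approximation (with continuity correction) for the p-value.
Step 5: p-value = 0.122225; compare to alpha = 0.05. fail to reject H0.

U_X = 7.5, p = 0.122225, fail to reject H0 at alpha = 0.05.


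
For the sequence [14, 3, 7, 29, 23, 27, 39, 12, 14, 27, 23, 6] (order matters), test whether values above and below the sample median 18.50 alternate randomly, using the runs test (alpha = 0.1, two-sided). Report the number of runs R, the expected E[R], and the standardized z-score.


Step 1: Compute median = 18.50; label A = above, B = below.
Labels in order: BBBAAAABBAAB  (n_A = 6, n_B = 6)
Step 2: Count runs R = 5.
Step 3: Under H0 (random ordering), E[R] = 2*n_A*n_B/(n_A+n_B) + 1 = 2*6*6/12 + 1 = 7.0000.
        Var[R] = 2*n_A*n_B*(2*n_A*n_B - n_A - n_B) / ((n_A+n_B)^2 * (n_A+n_B-1)) = 4320/1584 = 2.7273.
        SD[R] = 1.6514.
Step 4: Continuity-corrected z = (R + 0.5 - E[R]) / SD[R] = (5 + 0.5 - 7.0000) / 1.6514 = -0.9083.
Step 5: Two-sided p-value via normal approximation = 2*(1 - Phi(|z|)) = 0.363722.
Step 6: alpha = 0.1. fail to reject H0.

R = 5, z = -0.9083, p = 0.363722, fail to reject H0.


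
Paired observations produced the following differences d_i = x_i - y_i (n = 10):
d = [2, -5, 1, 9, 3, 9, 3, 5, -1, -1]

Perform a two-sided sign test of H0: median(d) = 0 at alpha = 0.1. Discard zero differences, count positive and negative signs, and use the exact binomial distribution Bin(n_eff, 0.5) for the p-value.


Step 1: Discard zero differences. Original n = 10; n_eff = number of nonzero differences = 10.
Nonzero differences (with sign): +2, -5, +1, +9, +3, +9, +3, +5, -1, -1
Step 2: Count signs: positive = 7, negative = 3.
Step 3: Under H0: P(positive) = 0.5, so the number of positives S ~ Bin(10, 0.5).
Step 4: Two-sided exact p-value = sum of Bin(10,0.5) probabilities at or below the observed probability = 0.343750.
Step 5: alpha = 0.1. fail to reject H0.

n_eff = 10, pos = 7, neg = 3, p = 0.343750, fail to reject H0.


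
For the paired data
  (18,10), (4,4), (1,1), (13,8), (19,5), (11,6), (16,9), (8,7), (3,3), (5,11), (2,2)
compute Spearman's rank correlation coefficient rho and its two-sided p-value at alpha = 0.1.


Step 1: Rank x and y separately (midranks; no ties here).
rank(x): 18->10, 4->4, 1->1, 13->8, 19->11, 11->7, 16->9, 8->6, 3->3, 5->5, 2->2
rank(y): 10->10, 4->4, 1->1, 8->8, 5->5, 6->6, 9->9, 7->7, 3->3, 11->11, 2->2
Step 2: d_i = R_x(i) - R_y(i); compute d_i^2.
  (10-10)^2=0, (4-4)^2=0, (1-1)^2=0, (8-8)^2=0, (11-5)^2=36, (7-6)^2=1, (9-9)^2=0, (6-7)^2=1, (3-3)^2=0, (5-11)^2=36, (2-2)^2=0
sum(d^2) = 74.
Step 3: rho = 1 - 6*74 / (11*(11^2 - 1)) = 1 - 444/1320 = 0.663636.
Step 4: Under H0, t = rho * sqrt((n-2)/(1-rho^2)) = 2.6614 ~ t(9).
Step 5: Two-sided p-value from the t-distribution with 9 df = 0.025984.
Step 6: alpha = 0.1. reject H0.

rho = 0.6636, p = 0.025984, reject H0 at alpha = 0.1.


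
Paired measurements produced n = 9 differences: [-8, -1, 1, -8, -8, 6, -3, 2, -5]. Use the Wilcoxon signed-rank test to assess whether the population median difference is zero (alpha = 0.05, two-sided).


Step 1: Drop any zero differences (none here) and take |d_i|.
|d| = [8, 1, 1, 8, 8, 6, 3, 2, 5]
Step 2: Midrank |d_i| (ties get averaged ranks).
ranks: |8|->8, |1|->1.5, |1|->1.5, |8|->8, |8|->8, |6|->6, |3|->4, |2|->3, |5|->5
Step 3: Attach original signs; sum ranks with positive sign and with negative sign.
W+ = 1.5 + 6 + 3 = 10.5
W- = 8 + 1.5 + 8 + 8 + 4 + 5 = 34.5
(Check: W+ + W- = 45 should equal n(n+1)/2 = 45.)
Step 4: Test statistic W = min(W+, W-) = 10.5.
Step 5: Ties in |d|, so use the tie-corrected normal approximation.
        E[W] = n(n+1)/4 = 9*10/4 = 22.5.
        Tie groups: |d|=1 (t=2), |d|=8 (t=3); sum(t^3 - t) = 30.
        Var[W] = n(n+1)(2n+1)/24 - sum(t^3-t)/48 = 1710/24 - 30/48 = 70.625.
        z = (W - E[W]) / sqrt(Var[W]) = (10.5 - 22.5) / 8.4039 = -1.4279.
        Two-sided p = 2*Phi(z) = 0.153317.
Step 6: alpha = 0.05. fail to reject H0.

W+ = 10.5, W- = 34.5, W = min = 10.5, p = 0.153317, fail to reject H0.


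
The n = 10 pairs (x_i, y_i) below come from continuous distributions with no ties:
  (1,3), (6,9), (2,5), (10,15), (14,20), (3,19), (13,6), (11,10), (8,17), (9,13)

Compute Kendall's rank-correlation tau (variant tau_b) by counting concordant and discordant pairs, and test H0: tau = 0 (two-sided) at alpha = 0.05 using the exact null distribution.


Step 1: Enumerate the 45 unordered pairs (i,j) with i<j and classify each by sign(x_j-x_i) * sign(y_j-y_i).
  (1,2):dx=+5,dy=+6->C; (1,3):dx=+1,dy=+2->C; (1,4):dx=+9,dy=+12->C; (1,5):dx=+13,dy=+17->C
  (1,6):dx=+2,dy=+16->C; (1,7):dx=+12,dy=+3->C; (1,8):dx=+10,dy=+7->C; (1,9):dx=+7,dy=+14->C
  (1,10):dx=+8,dy=+10->C; (2,3):dx=-4,dy=-4->C; (2,4):dx=+4,dy=+6->C; (2,5):dx=+8,dy=+11->C
  (2,6):dx=-3,dy=+10->D; (2,7):dx=+7,dy=-3->D; (2,8):dx=+5,dy=+1->C; (2,9):dx=+2,dy=+8->C
  (2,10):dx=+3,dy=+4->C; (3,4):dx=+8,dy=+10->C; (3,5):dx=+12,dy=+15->C; (3,6):dx=+1,dy=+14->C
  (3,7):dx=+11,dy=+1->C; (3,8):dx=+9,dy=+5->C; (3,9):dx=+6,dy=+12->C; (3,10):dx=+7,dy=+8->C
  (4,5):dx=+4,dy=+5->C; (4,6):dx=-7,dy=+4->D; (4,7):dx=+3,dy=-9->D; (4,8):dx=+1,dy=-5->D
  (4,9):dx=-2,dy=+2->D; (4,10):dx=-1,dy=-2->C; (5,6):dx=-11,dy=-1->C; (5,7):dx=-1,dy=-14->C
  (5,8):dx=-3,dy=-10->C; (5,9):dx=-6,dy=-3->C; (5,10):dx=-5,dy=-7->C; (6,7):dx=+10,dy=-13->D
  (6,8):dx=+8,dy=-9->D; (6,9):dx=+5,dy=-2->D; (6,10):dx=+6,dy=-6->D; (7,8):dx=-2,dy=+4->D
  (7,9):dx=-5,dy=+11->D; (7,10):dx=-4,dy=+7->D; (8,9):dx=-3,dy=+7->D; (8,10):dx=-2,dy=+3->D
  (9,10):dx=+1,dy=-4->D
Step 2: C = 29, D = 16, total pairs = 45.
Step 3: tau = (C - D)/(n(n-1)/2) = (29 - 16)/45 = 0.288889.
Step 4: Exact two-sided p-value (enumerate n! = 3628800 permutations of y under H0): p = 0.291248.
Step 5: alpha = 0.05. fail to reject H0.

tau_b = 0.2889 (C=29, D=16), p = 0.291248, fail to reject H0.
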